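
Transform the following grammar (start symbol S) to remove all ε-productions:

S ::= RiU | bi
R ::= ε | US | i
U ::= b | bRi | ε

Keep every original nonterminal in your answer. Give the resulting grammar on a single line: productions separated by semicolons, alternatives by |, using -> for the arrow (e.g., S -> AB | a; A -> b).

S -> i | Ri | bi | iU | RiU; R -> S | i | US; U -> b | bi | bRi

Nullable set: {R, U}.
S -> RiU: R, U nullable, giving Ri | RiU | i | iU.
Drop R -> ε.
R -> US: U nullable, giving S | US.
Drop U -> ε.
U -> bRi: R nullable, giving bRi | bi.
Unchanged (no nullable symbols): S -> bi; R -> i; U -> b.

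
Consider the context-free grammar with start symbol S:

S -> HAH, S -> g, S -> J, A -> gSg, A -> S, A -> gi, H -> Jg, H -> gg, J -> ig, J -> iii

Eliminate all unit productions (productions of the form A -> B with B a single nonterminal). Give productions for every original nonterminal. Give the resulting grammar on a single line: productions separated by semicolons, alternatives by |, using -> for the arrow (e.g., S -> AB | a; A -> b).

S -> g | ig | HAH | iii; A -> g | gi | ig | HAH | gSg | iii; H -> Jg | gg; J -> ig | iii

Unit productions: A->S, S->J.
Unit pairs (A ⇒* B via units): (A,J), (A,S), (S,J).
S: inherits non-unit rules of {J, S} → HAH | g | ig | iii.
A: inherits non-unit rules of {A, J, S} → HAH | g | gSg | gi | ig | iii.
H: inherits non-unit rules of {H} → Jg | gg.
J: inherits non-unit rules of {J} → ig | iii.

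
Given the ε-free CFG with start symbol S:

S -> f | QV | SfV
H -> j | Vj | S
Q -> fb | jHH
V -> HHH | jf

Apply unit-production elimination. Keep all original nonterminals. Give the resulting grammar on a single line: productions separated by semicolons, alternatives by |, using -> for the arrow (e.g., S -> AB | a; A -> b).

S -> f | QV | SfV; H -> f | j | QV | Vj | SfV; Q -> fb | jHH; V -> jf | HHH

Unit productions: H->S.
Unit pairs (A ⇒* B via units): (H,S).
S: inherits non-unit rules of {S} → QV | SfV | f.
H: inherits non-unit rules of {H, S} → QV | SfV | Vj | f | j.
Q: inherits non-unit rules of {Q} → fb | jHH.
V: inherits non-unit rules of {V} → HHH | jf.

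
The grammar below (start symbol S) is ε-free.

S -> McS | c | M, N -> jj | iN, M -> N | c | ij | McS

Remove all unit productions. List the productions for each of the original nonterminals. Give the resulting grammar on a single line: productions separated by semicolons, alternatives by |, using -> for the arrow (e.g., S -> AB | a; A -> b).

Unit productions: M->N, S->M.
Unit pairs (A ⇒* B via units): (M,N), (S,M), (S,N).
S: inherits non-unit rules of {M, N, S} → McS | c | iN | ij | jj.
M: inherits non-unit rules of {M, N} → McS | c | iN | ij | jj.
N: inherits non-unit rules of {N} → iN | jj.

S -> c | iN | ij | jj | McS; M -> c | iN | ij | jj | McS; N -> iN | jj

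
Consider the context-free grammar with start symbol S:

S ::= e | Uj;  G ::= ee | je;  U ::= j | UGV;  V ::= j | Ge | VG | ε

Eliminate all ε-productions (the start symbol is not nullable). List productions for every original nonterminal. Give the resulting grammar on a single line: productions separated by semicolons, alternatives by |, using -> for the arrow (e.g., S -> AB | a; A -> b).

Nullable set: {V}.
U -> UGV: V nullable, giving UG | UGV.
Drop V -> ε.
V -> VG: V nullable, giving G | VG.
Unchanged (no nullable symbols): S -> Uj; S -> e; G -> ee; G -> je; U -> j; V -> Ge; V -> j.

S -> e | Uj; G -> ee | je; U -> j | UG | UGV; V -> G | j | Ge | VG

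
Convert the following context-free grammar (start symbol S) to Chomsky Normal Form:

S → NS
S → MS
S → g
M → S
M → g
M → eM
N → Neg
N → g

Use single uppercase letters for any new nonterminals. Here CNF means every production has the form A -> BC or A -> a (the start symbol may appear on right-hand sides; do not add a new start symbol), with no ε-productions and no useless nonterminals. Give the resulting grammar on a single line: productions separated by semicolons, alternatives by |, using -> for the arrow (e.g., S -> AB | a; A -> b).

No ε-productions.
After unit-elimination: S -> g | MS | NS; M -> g | MS | NS | eM; N -> g | Neg.
TERM: introduce A -> e, B -> g and substitute in every rule of length ≥2.
BIN: N -> NAB becomes N -> NC, C -> AB.

S -> g | MS | NS; A -> e; B -> g; C -> AB; M -> g | AM | MS | NS; N -> g | NC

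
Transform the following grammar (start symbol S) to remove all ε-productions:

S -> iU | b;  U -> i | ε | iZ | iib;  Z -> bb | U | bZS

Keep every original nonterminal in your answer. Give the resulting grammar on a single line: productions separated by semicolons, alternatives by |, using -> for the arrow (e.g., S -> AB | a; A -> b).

Nullable set: {U, Z}.
S -> iU: U nullable, giving i | iU.
Drop U -> ε.
U -> iZ: Z nullable, giving i | iZ.
Z -> U: U nullable, giving U.
Z -> bZS: Z nullable, giving bS | bZS.
Unchanged (no nullable symbols): S -> b; U -> i; U -> iib; Z -> bb.

S -> b | i | iU; U -> i | iZ | iib; Z -> U | bS | bb | bZS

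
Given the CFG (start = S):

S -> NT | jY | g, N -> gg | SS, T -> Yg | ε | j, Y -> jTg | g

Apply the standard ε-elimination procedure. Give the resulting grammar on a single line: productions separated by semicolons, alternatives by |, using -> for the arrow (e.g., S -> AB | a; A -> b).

Nullable set: {T}.
S -> NT: T nullable, giving N | NT.
Drop T -> ε.
Y -> jTg: T nullable, giving jTg | jg.
Unchanged (no nullable symbols): S -> g; S -> jY; N -> SS; N -> gg; T -> Yg; T -> j; Y -> g.

S -> N | g | NT | jY; N -> SS | gg; T -> j | Yg; Y -> g | jg | jTg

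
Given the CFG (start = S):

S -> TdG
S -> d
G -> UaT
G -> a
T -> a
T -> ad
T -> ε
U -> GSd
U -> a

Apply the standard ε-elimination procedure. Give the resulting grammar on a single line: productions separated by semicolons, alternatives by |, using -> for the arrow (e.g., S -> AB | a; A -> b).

S -> d | dG | TdG; G -> a | Ua | UaT; T -> a | ad; U -> a | GSd

Nullable set: {T}.
S -> TdG: T nullable, giving TdG | dG.
G -> UaT: T nullable, giving Ua | UaT.
Drop T -> ε.
Unchanged (no nullable symbols): S -> d; G -> a; T -> a; T -> ad; U -> GSd; U -> a.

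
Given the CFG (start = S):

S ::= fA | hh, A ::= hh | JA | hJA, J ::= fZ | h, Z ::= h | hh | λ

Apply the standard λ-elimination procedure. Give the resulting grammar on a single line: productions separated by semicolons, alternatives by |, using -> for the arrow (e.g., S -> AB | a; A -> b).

Nullable set: {Z}.
J -> fZ: Z nullable, giving f | fZ.
Drop Z -> λ.
Unchanged (no nullable symbols): S -> fA; S -> hh; A -> JA; A -> hJA; A -> hh; J -> h; Z -> h; Z -> hh.

S -> fA | hh; A -> JA | hh | hJA; J -> f | h | fZ; Z -> h | hh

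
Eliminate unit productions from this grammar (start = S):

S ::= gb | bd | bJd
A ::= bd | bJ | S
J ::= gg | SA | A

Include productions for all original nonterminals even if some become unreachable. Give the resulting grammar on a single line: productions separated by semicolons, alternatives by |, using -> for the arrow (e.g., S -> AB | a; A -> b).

S -> bd | gb | bJd; A -> bJ | bd | gb | bJd; J -> SA | bJ | bd | gb | gg | bJd

Unit productions: A->S, J->A.
Unit pairs (A ⇒* B via units): (A,S), (J,A), (J,S).
S: inherits non-unit rules of {S} → bJd | bd | gb.
A: inherits non-unit rules of {A, S} → bJ | bJd | bd | gb.
J: inherits non-unit rules of {A, J, S} → SA | bJ | bJd | bd | gb | gg.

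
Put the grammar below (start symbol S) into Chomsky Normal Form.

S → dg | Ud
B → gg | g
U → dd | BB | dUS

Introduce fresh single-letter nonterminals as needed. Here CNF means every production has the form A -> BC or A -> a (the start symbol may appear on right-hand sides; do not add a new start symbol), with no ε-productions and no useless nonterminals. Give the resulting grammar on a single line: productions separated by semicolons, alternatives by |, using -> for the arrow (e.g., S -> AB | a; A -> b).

No ε-productions.
No unit productions to eliminate.
TERM: introduce C -> d, A -> g and substitute in every rule of length ≥2.
BIN: U -> CUS becomes U -> CD, D -> US.

S -> CA | UC; A -> g; B -> g | AA; C -> d; D -> US; U -> BB | CC | CD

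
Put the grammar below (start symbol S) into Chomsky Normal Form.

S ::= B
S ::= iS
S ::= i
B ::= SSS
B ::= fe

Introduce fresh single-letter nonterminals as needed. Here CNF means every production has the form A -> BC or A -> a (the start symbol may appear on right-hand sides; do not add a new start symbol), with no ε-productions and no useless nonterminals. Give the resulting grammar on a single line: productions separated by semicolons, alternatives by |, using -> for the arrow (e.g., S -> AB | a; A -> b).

S -> i | AC | DS | SF; A -> f; C -> e; D -> i; F -> SS

No ε-productions.
After unit-elimination: S -> i | fe | iS | SSS; B -> fe | SSS.
TERM: introduce C -> e, A -> f, D -> i and substitute in every rule of length ≥2.
BIN: B -> SSS becomes B -> SE, E -> SS; S -> SSS becomes S -> SF, F -> SS.
Drop unreachable/unproductive: B.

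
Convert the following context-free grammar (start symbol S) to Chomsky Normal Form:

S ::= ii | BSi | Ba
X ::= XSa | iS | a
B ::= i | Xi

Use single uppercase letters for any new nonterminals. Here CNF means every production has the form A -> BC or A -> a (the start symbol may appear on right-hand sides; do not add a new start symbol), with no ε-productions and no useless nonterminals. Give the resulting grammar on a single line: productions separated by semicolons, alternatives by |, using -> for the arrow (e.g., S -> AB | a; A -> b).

No ε-productions.
No unit productions to eliminate.
TERM: introduce C -> a, A -> i and substitute in every rule of length ≥2.
BIN: S -> BSA becomes S -> BD, D -> SA; X -> XSC becomes X -> XE, E -> SC.

S -> AA | BC | BD; A -> i; B -> i | XA; C -> a; D -> SA; E -> SC; X -> a | AS | XE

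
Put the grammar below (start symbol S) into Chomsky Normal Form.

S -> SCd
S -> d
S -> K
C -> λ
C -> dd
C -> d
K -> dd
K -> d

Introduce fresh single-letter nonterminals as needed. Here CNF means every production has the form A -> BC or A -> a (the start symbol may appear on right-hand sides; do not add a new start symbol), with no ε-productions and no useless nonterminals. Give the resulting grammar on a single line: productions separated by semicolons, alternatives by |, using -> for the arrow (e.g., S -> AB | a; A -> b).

S -> d | AA | SA | SB; A -> d; B -> CA; C -> d | AA

Nullable: {C}; after ε-elimination: S -> K | d | Sd | SCd; C -> d | dd; K -> d | dd.
After unit-elimination: S -> d | Sd | dd | SCd; C -> d | dd; K -> d | dd.
TERM: introduce A -> d and substitute in every rule of length ≥2.
BIN: S -> SCA becomes S -> SB, B -> CA.
Drop unreachable/unproductive: K.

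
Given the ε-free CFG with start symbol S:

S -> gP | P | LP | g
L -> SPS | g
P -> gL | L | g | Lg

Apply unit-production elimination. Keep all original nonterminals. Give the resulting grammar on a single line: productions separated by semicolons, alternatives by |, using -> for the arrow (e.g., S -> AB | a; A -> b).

Unit productions: P->L, S->P.
Unit pairs (A ⇒* B via units): (P,L), (S,L), (S,P).
S: inherits non-unit rules of {L, P, S} → LP | Lg | SPS | g | gL | gP.
L: inherits non-unit rules of {L} → SPS | g.
P: inherits non-unit rules of {L, P} → Lg | SPS | g | gL.

S -> g | LP | Lg | gL | gP | SPS; L -> g | SPS; P -> g | Lg | gL | SPS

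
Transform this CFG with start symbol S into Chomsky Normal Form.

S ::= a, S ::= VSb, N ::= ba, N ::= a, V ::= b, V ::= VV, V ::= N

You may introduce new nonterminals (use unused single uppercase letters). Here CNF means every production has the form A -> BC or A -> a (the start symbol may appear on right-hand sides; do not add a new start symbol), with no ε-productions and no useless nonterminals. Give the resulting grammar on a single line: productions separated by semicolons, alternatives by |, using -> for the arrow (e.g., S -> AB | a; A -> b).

S -> a | VC; A -> b; B -> a; C -> SA; V -> a | b | AB | VV

No ε-productions.
After unit-elimination: S -> a | VSb; N -> a | ba; V -> a | b | VV | ba.
TERM: introduce B -> a, A -> b and substitute in every rule of length ≥2.
BIN: S -> VSA becomes S -> VC, C -> SA.
Drop unreachable/unproductive: N.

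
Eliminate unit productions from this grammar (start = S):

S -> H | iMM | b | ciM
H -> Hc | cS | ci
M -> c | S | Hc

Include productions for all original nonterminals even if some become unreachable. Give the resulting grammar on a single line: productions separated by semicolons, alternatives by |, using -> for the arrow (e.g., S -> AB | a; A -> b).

Unit productions: M->S, S->H.
Unit pairs (A ⇒* B via units): (M,H), (M,S), (S,H).
S: inherits non-unit rules of {H, S} → Hc | b | cS | ci | ciM | iMM.
H: inherits non-unit rules of {H} → Hc | cS | ci.
M: inherits non-unit rules of {H, M, S} → Hc | b | c | cS | ci | ciM | iMM.

S -> b | Hc | cS | ci | ciM | iMM; H -> Hc | cS | ci; M -> b | c | Hc | cS | ci | ciM | iMM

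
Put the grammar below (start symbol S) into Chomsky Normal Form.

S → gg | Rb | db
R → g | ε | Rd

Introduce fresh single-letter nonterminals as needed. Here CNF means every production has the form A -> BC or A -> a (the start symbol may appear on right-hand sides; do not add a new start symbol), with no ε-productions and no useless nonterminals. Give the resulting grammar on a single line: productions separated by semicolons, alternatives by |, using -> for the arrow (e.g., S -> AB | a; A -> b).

S -> b | AB | CC | RB; A -> d; B -> b; C -> g; R -> d | g | RA

Nullable: {R}; after ε-elimination: S -> b | Rb | db | gg; R -> d | g | Rd.
No unit productions to eliminate.
TERM: introduce B -> b, A -> d, C -> g and substitute in every rule of length ≥2.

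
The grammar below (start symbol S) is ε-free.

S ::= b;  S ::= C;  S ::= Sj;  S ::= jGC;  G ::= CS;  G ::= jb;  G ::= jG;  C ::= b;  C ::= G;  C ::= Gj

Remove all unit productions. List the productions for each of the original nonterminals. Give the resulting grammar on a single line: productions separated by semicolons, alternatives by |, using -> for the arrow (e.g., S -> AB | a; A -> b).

S -> b | CS | Gj | Sj | jG | jb | jGC; C -> b | CS | Gj | jG | jb; G -> CS | jG | jb

Unit productions: C->G, S->C.
Unit pairs (A ⇒* B via units): (C,G), (S,C), (S,G).
S: inherits non-unit rules of {C, G, S} → CS | Gj | Sj | b | jG | jGC | jb.
C: inherits non-unit rules of {C, G} → CS | Gj | b | jG | jb.
G: inherits non-unit rules of {G} → CS | jG | jb.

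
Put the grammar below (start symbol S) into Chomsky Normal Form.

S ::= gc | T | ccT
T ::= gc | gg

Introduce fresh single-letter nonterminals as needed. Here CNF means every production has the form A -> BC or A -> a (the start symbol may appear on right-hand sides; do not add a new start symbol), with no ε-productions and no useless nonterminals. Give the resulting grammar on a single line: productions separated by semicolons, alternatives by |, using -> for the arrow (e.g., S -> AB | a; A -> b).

No ε-productions.
After unit-elimination: S -> gc | gg | ccT; T -> gc | gg.
TERM: introduce A -> c, B -> g and substitute in every rule of length ≥2.
BIN: S -> AAT becomes S -> AC, C -> AT.

S -> AC | BA | BB; A -> c; B -> g; C -> AT; T -> BA | BB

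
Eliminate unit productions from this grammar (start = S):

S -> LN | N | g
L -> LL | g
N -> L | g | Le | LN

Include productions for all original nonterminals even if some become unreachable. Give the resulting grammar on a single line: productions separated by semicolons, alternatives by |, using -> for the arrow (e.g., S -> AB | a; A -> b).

Unit productions: N->L, S->N.
Unit pairs (A ⇒* B via units): (N,L), (S,L), (S,N).
S: inherits non-unit rules of {L, N, S} → LL | LN | Le | g.
L: inherits non-unit rules of {L} → LL | g.
N: inherits non-unit rules of {L, N} → LL | LN | Le | g.

S -> g | LL | LN | Le; L -> g | LL; N -> g | LL | LN | Le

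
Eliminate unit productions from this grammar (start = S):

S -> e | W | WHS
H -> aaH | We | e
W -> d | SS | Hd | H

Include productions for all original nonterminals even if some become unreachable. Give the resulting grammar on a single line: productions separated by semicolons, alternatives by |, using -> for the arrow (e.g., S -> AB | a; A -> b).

S -> d | e | Hd | SS | We | WHS | aaH; H -> e | We | aaH; W -> d | e | Hd | SS | We | aaH

Unit productions: S->W, W->H.
Unit pairs (A ⇒* B via units): (S,H), (S,W), (W,H).
S: inherits non-unit rules of {H, S, W} → Hd | SS | WHS | We | aaH | d | e.
H: inherits non-unit rules of {H} → We | aaH | e.
W: inherits non-unit rules of {H, W} → Hd | SS | We | aaH | d | e.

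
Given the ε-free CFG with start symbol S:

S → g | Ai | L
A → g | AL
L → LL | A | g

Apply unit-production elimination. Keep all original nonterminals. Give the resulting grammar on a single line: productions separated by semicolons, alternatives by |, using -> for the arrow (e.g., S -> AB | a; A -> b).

S -> g | AL | Ai | LL; A -> g | AL; L -> g | AL | LL

Unit productions: L->A, S->L.
Unit pairs (A ⇒* B via units): (L,A), (S,A), (S,L).
S: inherits non-unit rules of {A, L, S} → AL | Ai | LL | g.
A: inherits non-unit rules of {A} → AL | g.
L: inherits non-unit rules of {A, L} → AL | LL | g.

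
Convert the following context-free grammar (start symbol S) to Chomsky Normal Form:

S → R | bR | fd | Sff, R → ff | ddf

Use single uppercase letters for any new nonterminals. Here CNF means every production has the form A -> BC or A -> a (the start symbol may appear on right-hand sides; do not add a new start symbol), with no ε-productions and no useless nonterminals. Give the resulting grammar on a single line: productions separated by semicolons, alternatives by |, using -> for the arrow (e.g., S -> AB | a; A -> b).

S -> AE | BA | BB | CR | SF; A -> d; B -> f; C -> b; D -> AB; E -> AB; F -> BB; R -> AD | BB

No ε-productions.
After unit-elimination: S -> bR | fd | ff | Sff | ddf; R -> ff | ddf.
TERM: introduce C -> b, A -> d, B -> f and substitute in every rule of length ≥2.
BIN: R -> AAB becomes R -> AD, D -> AB; S -> AAB becomes S -> AE, E -> AB; S -> SBB becomes S -> SF, F -> BB.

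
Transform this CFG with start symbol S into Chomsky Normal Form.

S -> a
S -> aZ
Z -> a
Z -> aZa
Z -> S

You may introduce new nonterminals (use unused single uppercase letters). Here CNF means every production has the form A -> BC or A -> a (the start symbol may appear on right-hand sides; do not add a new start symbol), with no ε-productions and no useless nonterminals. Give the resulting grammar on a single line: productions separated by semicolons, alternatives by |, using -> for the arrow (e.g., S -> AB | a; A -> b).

No ε-productions.
After unit-elimination: S -> a | aZ; Z -> a | aZ | aZa.
TERM: introduce A -> a and substitute in every rule of length ≥2.
BIN: Z -> AZA becomes Z -> AB, B -> ZA.

S -> a | AZ; A -> a; B -> ZA; Z -> a | AB | AZ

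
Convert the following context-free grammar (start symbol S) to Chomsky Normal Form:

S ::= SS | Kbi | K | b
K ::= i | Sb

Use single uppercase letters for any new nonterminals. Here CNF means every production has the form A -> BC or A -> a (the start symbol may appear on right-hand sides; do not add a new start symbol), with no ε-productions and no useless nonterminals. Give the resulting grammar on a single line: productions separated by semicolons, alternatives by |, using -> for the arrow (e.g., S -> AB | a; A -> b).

S -> b | i | KC | SA | SS; A -> b; B -> i; C -> AB; K -> i | SA

No ε-productions.
After unit-elimination: S -> b | i | SS | Sb | Kbi; K -> i | Sb.
TERM: introduce A -> b, B -> i and substitute in every rule of length ≥2.
BIN: S -> KAB becomes S -> KC, C -> AB.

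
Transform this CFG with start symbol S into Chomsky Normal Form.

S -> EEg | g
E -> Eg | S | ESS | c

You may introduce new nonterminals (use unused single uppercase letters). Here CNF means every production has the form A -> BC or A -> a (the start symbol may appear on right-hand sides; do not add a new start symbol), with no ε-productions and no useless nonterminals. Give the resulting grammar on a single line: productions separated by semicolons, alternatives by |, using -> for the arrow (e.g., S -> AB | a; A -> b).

S -> g | ED; A -> g; B -> EA; C -> SS; D -> EA; E -> c | g | EA | EB | EC

No ε-productions.
After unit-elimination: S -> g | EEg; E -> c | g | Eg | EEg | ESS.
TERM: introduce A -> g and substitute in every rule of length ≥2.
BIN: E -> EEA becomes E -> EB, B -> EA; E -> ESS becomes E -> EC, C -> SS; S -> EEA becomes S -> ED, D -> EA.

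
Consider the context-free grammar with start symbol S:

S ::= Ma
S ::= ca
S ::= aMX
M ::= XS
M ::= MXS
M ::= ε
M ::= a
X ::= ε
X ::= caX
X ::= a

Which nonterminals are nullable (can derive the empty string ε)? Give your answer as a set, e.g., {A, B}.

{M, X}

Directly nullable (have an ε-rule): {M, X}.
Not nullable: S — each has a terminal in every rule's right-hand side or depends on a non-nullable symbol.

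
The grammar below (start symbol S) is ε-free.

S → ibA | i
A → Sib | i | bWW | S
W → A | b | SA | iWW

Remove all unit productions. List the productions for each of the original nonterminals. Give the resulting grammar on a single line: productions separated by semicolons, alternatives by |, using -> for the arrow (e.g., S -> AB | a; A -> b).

Unit productions: A->S, W->A.
Unit pairs (A ⇒* B via units): (A,S), (W,A), (W,S).
S: inherits non-unit rules of {S} → i | ibA.
A: inherits non-unit rules of {A, S} → Sib | bWW | i | ibA.
W: inherits non-unit rules of {A, S, W} → SA | Sib | b | bWW | i | iWW | ibA.

S -> i | ibA; A -> i | Sib | bWW | ibA; W -> b | i | SA | Sib | bWW | iWW | ibA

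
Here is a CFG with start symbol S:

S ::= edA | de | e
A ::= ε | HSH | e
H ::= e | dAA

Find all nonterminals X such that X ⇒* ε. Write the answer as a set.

{A}

Directly nullable (have an ε-rule): {A}.
Not nullable: H, S — each has a terminal in every rule's right-hand side or depends on a non-nullable symbol.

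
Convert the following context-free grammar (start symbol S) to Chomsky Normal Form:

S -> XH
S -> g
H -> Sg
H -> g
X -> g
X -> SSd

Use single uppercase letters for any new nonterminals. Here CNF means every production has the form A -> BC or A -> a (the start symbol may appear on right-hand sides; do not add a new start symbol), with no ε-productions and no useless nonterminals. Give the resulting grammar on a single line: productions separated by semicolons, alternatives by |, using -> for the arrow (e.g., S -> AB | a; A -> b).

No ε-productions.
No unit productions to eliminate.
TERM: introduce B -> d, A -> g and substitute in every rule of length ≥2.
BIN: X -> SSB becomes X -> SC, C -> SB.

S -> g | XH; A -> g; B -> d; C -> SB; H -> g | SA; X -> g | SC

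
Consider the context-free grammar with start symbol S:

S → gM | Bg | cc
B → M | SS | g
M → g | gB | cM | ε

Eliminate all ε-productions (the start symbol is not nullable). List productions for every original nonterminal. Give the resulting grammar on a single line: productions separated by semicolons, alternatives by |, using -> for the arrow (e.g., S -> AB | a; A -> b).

S -> g | Bg | cc | gM; B -> M | g | SS; M -> c | g | cM | gB

Nullable set: {B, M}.
S -> Bg: B nullable, giving Bg | g.
S -> gM: M nullable, giving g | gM.
B -> M: M nullable, giving M.
Drop M -> ε.
M -> cM: M nullable, giving c | cM.
M -> gB: B nullable, giving g | gB.
Unchanged (no nullable symbols): S -> cc; B -> SS; B -> g; M -> g.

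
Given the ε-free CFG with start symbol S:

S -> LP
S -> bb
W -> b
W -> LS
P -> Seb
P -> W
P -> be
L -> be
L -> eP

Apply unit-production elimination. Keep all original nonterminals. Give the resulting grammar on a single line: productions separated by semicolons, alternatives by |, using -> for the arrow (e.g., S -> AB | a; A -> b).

Unit productions: P->W.
Unit pairs (A ⇒* B via units): (P,W).
S: inherits non-unit rules of {S} → LP | bb.
L: inherits non-unit rules of {L} → be | eP.
P: inherits non-unit rules of {P, W} → LS | Seb | b | be.
W: inherits non-unit rules of {W} → LS | b.

S -> LP | bb; L -> be | eP; P -> b | LS | be | Seb; W -> b | LS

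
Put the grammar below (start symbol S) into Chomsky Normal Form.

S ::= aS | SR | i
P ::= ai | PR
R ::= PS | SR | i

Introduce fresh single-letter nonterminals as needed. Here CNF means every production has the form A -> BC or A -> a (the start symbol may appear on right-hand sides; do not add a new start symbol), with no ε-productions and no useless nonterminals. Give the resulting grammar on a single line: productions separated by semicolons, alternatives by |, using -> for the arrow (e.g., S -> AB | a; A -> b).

S -> i | AS | SR; A -> a; B -> i; P -> AB | PR; R -> i | PS | SR

No ε-productions.
No unit productions to eliminate.
TERM: introduce A -> a, B -> i and substitute in every rule of length ≥2.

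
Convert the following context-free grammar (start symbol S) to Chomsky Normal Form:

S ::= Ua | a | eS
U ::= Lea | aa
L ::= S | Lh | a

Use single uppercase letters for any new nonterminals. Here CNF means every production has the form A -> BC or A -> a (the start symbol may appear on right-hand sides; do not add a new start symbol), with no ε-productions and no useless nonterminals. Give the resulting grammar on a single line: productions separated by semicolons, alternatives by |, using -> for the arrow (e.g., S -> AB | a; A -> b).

S -> a | CS | UB; A -> h; B -> a; C -> e; D -> CB; L -> a | CS | LA | UB; U -> BB | LD

No ε-productions.
After unit-elimination: S -> a | Ua | eS; L -> a | Lh | Ua | eS; U -> aa | Lea.
TERM: introduce B -> a, C -> e, A -> h and substitute in every rule of length ≥2.
BIN: U -> LCB becomes U -> LD, D -> CB.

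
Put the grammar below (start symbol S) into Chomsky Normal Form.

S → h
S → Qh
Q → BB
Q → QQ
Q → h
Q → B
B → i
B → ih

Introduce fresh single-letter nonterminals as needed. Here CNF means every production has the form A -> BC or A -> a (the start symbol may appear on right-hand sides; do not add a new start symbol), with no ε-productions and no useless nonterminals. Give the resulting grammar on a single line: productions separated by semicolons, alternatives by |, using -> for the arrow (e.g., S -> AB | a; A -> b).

No ε-productions.
After unit-elimination: S -> h | Qh; B -> i | ih; Q -> h | i | BB | QQ | ih.
TERM: introduce C -> h, A -> i and substitute in every rule of length ≥2.

S -> h | QC; A -> i; B -> i | AC; C -> h; Q -> h | i | AC | BB | QQ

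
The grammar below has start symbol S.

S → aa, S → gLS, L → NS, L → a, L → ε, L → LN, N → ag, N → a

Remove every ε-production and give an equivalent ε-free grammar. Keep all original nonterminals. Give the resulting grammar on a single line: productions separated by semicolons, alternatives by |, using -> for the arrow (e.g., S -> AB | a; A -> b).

Nullable set: {L}.
S -> gLS: L nullable, giving gLS | gS.
Drop L -> ε.
L -> LN: L nullable, giving LN | N.
Unchanged (no nullable symbols): S -> aa; L -> NS; L -> a; N -> a; N -> ag.

S -> aa | gS | gLS; L -> N | a | LN | NS; N -> a | ag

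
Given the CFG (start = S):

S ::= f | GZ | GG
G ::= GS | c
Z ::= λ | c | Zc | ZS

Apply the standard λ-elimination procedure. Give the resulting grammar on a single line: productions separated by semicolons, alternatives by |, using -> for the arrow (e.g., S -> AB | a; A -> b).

S -> G | f | GG | GZ; G -> c | GS; Z -> S | c | ZS | Zc

Nullable set: {Z}.
S -> GZ: Z nullable, giving G | GZ.
Drop Z -> λ.
Z -> ZS: Z nullable, giving S | ZS.
Z -> Zc: Z nullable, giving Zc | c.
Unchanged (no nullable symbols): S -> GG; S -> f; G -> GS; G -> c; Z -> c.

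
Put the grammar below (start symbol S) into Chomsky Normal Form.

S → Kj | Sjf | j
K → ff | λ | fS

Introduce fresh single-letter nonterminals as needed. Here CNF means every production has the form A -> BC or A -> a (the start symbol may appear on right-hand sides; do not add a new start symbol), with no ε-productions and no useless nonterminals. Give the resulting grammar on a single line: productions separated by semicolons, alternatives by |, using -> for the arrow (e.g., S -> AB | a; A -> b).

S -> j | KB | SC; A -> f; B -> j; C -> BA; K -> AA | AS

Nullable: {K}; after ε-elimination: S -> j | Kj | Sjf; K -> fS | ff.
No unit productions to eliminate.
TERM: introduce A -> f, B -> j and substitute in every rule of length ≥2.
BIN: S -> SBA becomes S -> SC, C -> BA.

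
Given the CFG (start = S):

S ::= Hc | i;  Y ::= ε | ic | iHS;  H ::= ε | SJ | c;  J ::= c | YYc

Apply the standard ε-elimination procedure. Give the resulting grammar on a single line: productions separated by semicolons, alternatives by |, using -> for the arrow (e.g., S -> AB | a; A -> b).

S -> c | i | Hc; H -> c | SJ; J -> c | Yc | YYc; Y -> iS | ic | iHS

Nullable set: {H, Y}.
S -> Hc: H nullable, giving Hc | c.
Drop H -> ε.
J -> YYc: Y, Y nullable, giving YYc | Yc | c.
Drop Y -> ε.
Y -> iHS: H nullable, giving iHS | iS.
Unchanged (no nullable symbols): S -> i; H -> SJ; H -> c; J -> c; Y -> ic.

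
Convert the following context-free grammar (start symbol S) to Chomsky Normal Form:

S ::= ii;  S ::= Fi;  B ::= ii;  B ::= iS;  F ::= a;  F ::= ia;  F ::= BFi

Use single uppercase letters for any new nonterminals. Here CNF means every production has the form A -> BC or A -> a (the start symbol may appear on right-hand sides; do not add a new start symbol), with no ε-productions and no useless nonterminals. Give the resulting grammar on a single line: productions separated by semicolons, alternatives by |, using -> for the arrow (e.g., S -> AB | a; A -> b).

S -> AA | FA; A -> i; B -> AA | AS; C -> a; D -> FA; F -> a | AC | BD

No ε-productions.
No unit productions to eliminate.
TERM: introduce C -> a, A -> i and substitute in every rule of length ≥2.
BIN: F -> BFA becomes F -> BD, D -> FA.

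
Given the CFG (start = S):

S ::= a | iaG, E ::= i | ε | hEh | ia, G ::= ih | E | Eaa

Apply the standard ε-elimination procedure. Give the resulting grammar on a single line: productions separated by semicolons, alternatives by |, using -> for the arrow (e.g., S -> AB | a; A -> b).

S -> a | ia | iaG; E -> i | hh | ia | hEh; G -> E | aa | ih | Eaa

Nullable set: {E, G}.
S -> iaG: G nullable, giving ia | iaG.
Drop E -> ε.
E -> hEh: E nullable, giving hEh | hh.
G -> E: E nullable, giving E.
G -> Eaa: E nullable, giving Eaa | aa.
Unchanged (no nullable symbols): S -> a; E -> i; E -> ia; G -> ih.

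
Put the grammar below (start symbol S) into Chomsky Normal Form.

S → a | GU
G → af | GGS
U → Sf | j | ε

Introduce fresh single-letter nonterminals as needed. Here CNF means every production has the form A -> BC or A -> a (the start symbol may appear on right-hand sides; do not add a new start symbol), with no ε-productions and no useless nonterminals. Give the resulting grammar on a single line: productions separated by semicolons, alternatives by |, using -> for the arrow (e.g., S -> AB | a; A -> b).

Nullable: {U}; after ε-elimination: S -> G | a | GU; G -> af | GGS; U -> j | Sf.
After unit-elimination: S -> a | GU | af | GGS; G -> af | GGS; U -> j | Sf.
TERM: introduce A -> a, B -> f and substitute in every rule of length ≥2.
BIN: G -> GGS becomes G -> GC, C -> GS; S -> GGS becomes S -> GD, D -> GS.

S -> a | AB | GD | GU; A -> a; B -> f; C -> GS; D -> GS; G -> AB | GC; U -> j | SB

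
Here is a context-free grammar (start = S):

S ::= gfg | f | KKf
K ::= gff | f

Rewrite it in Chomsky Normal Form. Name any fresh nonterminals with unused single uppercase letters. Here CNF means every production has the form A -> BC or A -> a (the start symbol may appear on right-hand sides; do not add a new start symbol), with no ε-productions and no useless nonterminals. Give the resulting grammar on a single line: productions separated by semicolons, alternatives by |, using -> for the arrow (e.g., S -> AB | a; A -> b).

No ε-productions.
No unit productions to eliminate.
TERM: introduce B -> f, A -> g and substitute in every rule of length ≥2.
BIN: K -> ABB becomes K -> AC, C -> BB; S -> ABA becomes S -> AD, D -> BA; S -> KKB becomes S -> KE, E -> KB.

S -> f | AD | KE; A -> g; B -> f; C -> BB; D -> BA; E -> KB; K -> f | AC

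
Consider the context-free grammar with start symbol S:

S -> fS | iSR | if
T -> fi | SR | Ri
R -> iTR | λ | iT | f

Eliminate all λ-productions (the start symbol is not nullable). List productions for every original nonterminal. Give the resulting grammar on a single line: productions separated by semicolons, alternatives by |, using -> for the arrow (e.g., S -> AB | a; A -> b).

Nullable set: {R}.
S -> iSR: R nullable, giving iS | iSR.
Drop R -> λ.
R -> iTR: R nullable, giving iT | iTR.
T -> Ri: R nullable, giving Ri | i.
T -> SR: R nullable, giving S | SR.
Unchanged (no nullable symbols): S -> fS; S -> if; R -> f; R -> iT; T -> fi.

S -> fS | iS | if | iSR; R -> f | iT | iTR; T -> S | i | Ri | SR | fi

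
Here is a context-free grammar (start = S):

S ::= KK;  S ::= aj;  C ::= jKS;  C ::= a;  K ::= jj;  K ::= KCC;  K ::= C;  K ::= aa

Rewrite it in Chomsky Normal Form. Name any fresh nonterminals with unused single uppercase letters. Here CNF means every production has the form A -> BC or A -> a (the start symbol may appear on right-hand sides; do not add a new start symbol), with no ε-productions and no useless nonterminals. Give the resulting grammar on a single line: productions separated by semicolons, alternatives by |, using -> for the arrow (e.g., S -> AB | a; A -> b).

S -> BA | KK; A -> j; B -> a; C -> a | AD; D -> KS; E -> KS; F -> CC; K -> a | AA | AE | BB | KF

No ε-productions.
After unit-elimination: S -> KK | aj; C -> a | jKS; K -> a | aa | jj | KCC | jKS.
TERM: introduce B -> a, A -> j and substitute in every rule of length ≥2.
BIN: C -> AKS becomes C -> AD, D -> KS; K -> AKS becomes K -> AE, E -> KS; K -> KCC becomes K -> KF, F -> CC.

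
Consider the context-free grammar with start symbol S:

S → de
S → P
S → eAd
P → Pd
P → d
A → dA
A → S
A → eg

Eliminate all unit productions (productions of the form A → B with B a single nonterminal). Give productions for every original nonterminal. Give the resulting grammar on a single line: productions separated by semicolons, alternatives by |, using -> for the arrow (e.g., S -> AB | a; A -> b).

Unit productions: A->S, S->P.
Unit pairs (A ⇒* B via units): (A,P), (A,S), (S,P).
S: inherits non-unit rules of {P, S} → Pd | d | de | eAd.
A: inherits non-unit rules of {A, P, S} → Pd | d | dA | de | eAd | eg.
P: inherits non-unit rules of {P} → Pd | d.

S -> d | Pd | de | eAd; A -> d | Pd | dA | de | eg | eAd; P -> d | Pd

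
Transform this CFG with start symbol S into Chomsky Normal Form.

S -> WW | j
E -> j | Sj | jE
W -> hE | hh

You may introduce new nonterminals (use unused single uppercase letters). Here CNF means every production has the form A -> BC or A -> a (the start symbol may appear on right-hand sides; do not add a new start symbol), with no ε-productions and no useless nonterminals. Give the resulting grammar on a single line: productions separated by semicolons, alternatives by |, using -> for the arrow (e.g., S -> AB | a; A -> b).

S -> j | WW; A -> j; B -> h; E -> j | AE | SA; W -> BB | BE

No ε-productions.
No unit productions to eliminate.
TERM: introduce B -> h, A -> j and substitute in every rule of length ≥2.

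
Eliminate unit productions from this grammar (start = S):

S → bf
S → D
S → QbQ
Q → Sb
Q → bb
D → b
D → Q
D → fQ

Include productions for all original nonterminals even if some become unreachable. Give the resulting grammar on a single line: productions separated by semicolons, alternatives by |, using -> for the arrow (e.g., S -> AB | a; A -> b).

S -> b | Sb | bb | bf | fQ | QbQ; D -> b | Sb | bb | fQ; Q -> Sb | bb

Unit productions: D->Q, S->D.
Unit pairs (A ⇒* B via units): (D,Q), (S,D), (S,Q).
S: inherits non-unit rules of {D, Q, S} → QbQ | Sb | b | bb | bf | fQ.
D: inherits non-unit rules of {D, Q} → Sb | b | bb | fQ.
Q: inherits non-unit rules of {Q} → Sb | bb.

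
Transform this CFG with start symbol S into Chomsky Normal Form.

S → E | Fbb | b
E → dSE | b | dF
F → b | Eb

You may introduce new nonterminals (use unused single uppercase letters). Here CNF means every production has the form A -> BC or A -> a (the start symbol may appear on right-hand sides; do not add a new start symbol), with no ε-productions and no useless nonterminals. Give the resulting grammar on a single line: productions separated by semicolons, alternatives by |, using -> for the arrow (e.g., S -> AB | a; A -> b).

S -> b | AD | AF | FG; A -> d; B -> b; C -> SE; D -> SE; E -> b | AC | AF; F -> b | EB; G -> BB

No ε-productions.
After unit-elimination: S -> b | dF | Fbb | dSE; E -> b | dF | dSE; F -> b | Eb.
TERM: introduce B -> b, A -> d and substitute in every rule of length ≥2.
BIN: E -> ASE becomes E -> AC, C -> SE; S -> ASE becomes S -> AD, D -> SE; S -> FBB becomes S -> FG, G -> BB.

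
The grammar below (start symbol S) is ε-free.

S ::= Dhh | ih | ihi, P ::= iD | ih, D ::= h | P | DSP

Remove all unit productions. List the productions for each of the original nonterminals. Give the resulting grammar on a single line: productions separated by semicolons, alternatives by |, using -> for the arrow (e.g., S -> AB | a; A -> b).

Unit productions: D->P.
Unit pairs (A ⇒* B via units): (D,P).
S: inherits non-unit rules of {S} → Dhh | ih | ihi.
D: inherits non-unit rules of {D, P} → DSP | h | iD | ih.
P: inherits non-unit rules of {P} → iD | ih.

S -> ih | Dhh | ihi; D -> h | iD | ih | DSP; P -> iD | ih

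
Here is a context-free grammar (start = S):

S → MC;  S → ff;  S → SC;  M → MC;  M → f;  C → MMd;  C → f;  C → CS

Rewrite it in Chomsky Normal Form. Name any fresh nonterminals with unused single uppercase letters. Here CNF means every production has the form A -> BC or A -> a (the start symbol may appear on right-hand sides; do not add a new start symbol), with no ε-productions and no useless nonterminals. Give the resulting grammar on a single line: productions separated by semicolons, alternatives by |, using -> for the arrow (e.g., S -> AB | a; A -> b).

No ε-productions.
No unit productions to eliminate.
TERM: introduce A -> d, B -> f and substitute in every rule of length ≥2.
BIN: C -> MMA becomes C -> MD, D -> MA.

S -> BB | MC | SC; A -> d; B -> f; C -> f | CS | MD; D -> MA; M -> f | MC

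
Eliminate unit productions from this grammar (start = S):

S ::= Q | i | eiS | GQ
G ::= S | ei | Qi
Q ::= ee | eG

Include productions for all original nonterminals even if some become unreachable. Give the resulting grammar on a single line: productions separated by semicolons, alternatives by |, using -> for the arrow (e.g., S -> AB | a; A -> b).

Unit productions: G->S, S->Q.
Unit pairs (A ⇒* B via units): (G,Q), (G,S), (S,Q).
S: inherits non-unit rules of {Q, S} → GQ | eG | ee | eiS | i.
G: inherits non-unit rules of {G, Q, S} → GQ | Qi | eG | ee | ei | eiS | i.
Q: inherits non-unit rules of {Q} → eG | ee.

S -> i | GQ | eG | ee | eiS; G -> i | GQ | Qi | eG | ee | ei | eiS; Q -> eG | ee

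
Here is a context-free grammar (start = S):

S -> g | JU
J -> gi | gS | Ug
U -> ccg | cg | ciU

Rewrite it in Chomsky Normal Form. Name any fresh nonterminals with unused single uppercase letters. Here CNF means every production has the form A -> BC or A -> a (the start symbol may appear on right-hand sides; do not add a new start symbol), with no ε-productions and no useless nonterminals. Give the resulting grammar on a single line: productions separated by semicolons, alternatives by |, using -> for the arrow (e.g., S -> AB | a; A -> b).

S -> g | JU; A -> g; B -> i; C -> c; D -> BU; E -> CA; J -> AB | AS | UA; U -> CA | CD | CE

No ε-productions.
No unit productions to eliminate.
TERM: introduce C -> c, A -> g, B -> i and substitute in every rule of length ≥2.
BIN: U -> CBU becomes U -> CD, D -> BU; U -> CCA becomes U -> CE, E -> CA.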